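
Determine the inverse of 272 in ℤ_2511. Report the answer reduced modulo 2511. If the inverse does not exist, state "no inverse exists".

Run Euclid on (2511, 272):
2511 = 9×272 + 63
272 = 4×63 + 20
63 = 3×20 + 3
20 = 6×3 + 2
3 = 1×2 + 1
2 = 2×1 + 0
gcd = 1, so the inverse exists. Back-substitute:
1 = 3 − 2
1 = −20 + 7·3
1 = 7·63 − 22·20
1 = −22·272 + 95·63
1 = 95·2511 − 877·272
Thus 272·(-877) ≡ 1 (mod 2511); reducing, -877 mod 2511 = 1634.

1634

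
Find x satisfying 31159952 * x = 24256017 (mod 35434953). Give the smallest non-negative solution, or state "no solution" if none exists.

First find gcd(31159952, 35434953):
35434953 = 1·31159952 + 4275001
31159952 = 7·4275001 + 1234945
4275001 = 3·1234945 + 570166
1234945 = 2·570166 + 94613
570166 = 6·94613 + 2488
94613 = 38·2488 + 69
2488 = 36·69 + 4
69 = 17·4 + 1
4 = 4·1 + 0
gcd = 1, so a unique solution mod 35434953 exists.
Back-substitute for the Bézout coefficients:
1 = 69 − 17·4
1 = −17·2488 + 613·69
1 = 613·94613 − 23311·2488
1 = −23311·570166 + 140479·94613
1 = 140479·1234945 − 304269·570166
1 = −304269·4275001 + 1053286·1234945
1 = 1053286·31159952 − 7677271·4275001
1 = −7677271·35434953 + 8730557·31159952
So 31159952·(8730557) ≡ 1 (mod 35434953), giving 31159952⁻¹ ≡ 8730557.
x ≡ 31159952⁻¹·24256017 ≡ 8730557·24256017 ≡ 11360736 (mod 35434953).

11360736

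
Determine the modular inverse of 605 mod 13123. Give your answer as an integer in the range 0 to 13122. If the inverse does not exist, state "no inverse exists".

Compute gcd(605, 13123):
13123 = 21·605 + 418
605 = 1·418 + 187
418 = 2·187 + 44
187 = 4·44 + 11
44 = 4·11 + 0
gcd(605, 13123) = 11 ≠ 1, so 605 has no multiplicative inverse modulo 13123.

no inverse exists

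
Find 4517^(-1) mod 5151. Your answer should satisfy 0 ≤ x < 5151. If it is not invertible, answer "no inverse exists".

2543

Run Euclid on (5151, 4517):
5151 = 1*4517 + 634
4517 = 7*634 + 79
634 = 8*79 + 2
79 = 39*2 + 1
2 = 2*1 + 0
Since gcd(4517, 5151) = 1, back-substitute to write 1 as a combination:
1 = 79 − 39·2
1 = −39·634 + 313·79
1 = 313·4517 − 2230·634
1 = −2230·5151 + 2543·4517
So 4517·2543 ≡ 1 (mod 5151).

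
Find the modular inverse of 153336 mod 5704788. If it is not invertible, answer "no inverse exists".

Compute gcd(153336, 5704788):
5704788 = 37·153336 + 31356
153336 = 4·31356 + 27912
31356 = 1·27912 + 3444
27912 = 8·3444 + 360
3444 = 9·360 + 204
360 = 1·204 + 156
204 = 1·156 + 48
156 = 3·48 + 12
48 = 4·12 + 0
gcd(153336, 5704788) = 12 ≠ 1, so 153336 has no multiplicative inverse modulo 5704788.

no inverse exists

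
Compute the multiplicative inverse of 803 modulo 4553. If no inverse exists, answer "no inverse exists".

567

Run Euclid on (4553, 803):
4553 = 5*803 + 538
803 = 1*538 + 265
538 = 2*265 + 8
265 = 33*8 + 1
8 = 8*1 + 0
Since gcd(803, 4553) = 1, back-substitute to write 1 as a combination:
1 = 265 − 33·8
1 = −33·538 + 67·265
1 = 67·803 − 100·538
1 = −100·4553 + 567·803
So 803·567 ≡ 1 (mod 4553).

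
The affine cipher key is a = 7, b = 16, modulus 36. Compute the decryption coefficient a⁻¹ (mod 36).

31

gcd(36, 7) by repeated division:
36 = 5·7 + 1
7 = 7·1 + 0
Since gcd(7, 36) = 1, back-substitute to write 1 as a combination:
1 = 36 − 5·7
Hence 7⁻¹ ≡ -5 ≡ 31 (mod 36).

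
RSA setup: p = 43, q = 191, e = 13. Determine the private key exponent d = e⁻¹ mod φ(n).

4297

φ(n) = (p−1)(q−1) = 42·190 = 7980.
Need d with 13·d ≡ 1 (mod 7980). Apply the extended Euclidean algorithm:
7980 = 613·13 + 11
13 = 1·11 + 2
11 = 5·2 + 1
2 = 2·1 + 0
Back-substitute:
1 = 11 − 5·2
1 = −5·13 + 6·11
1 = 6·7980 − 3683·13
So 13·(-3683) ≡ 1 (mod 7980), hence d ≡ -3683 ≡ 4297 (mod 7980).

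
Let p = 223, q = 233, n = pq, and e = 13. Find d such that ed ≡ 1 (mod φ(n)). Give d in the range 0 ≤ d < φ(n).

φ(n) = (p−1)(q−1) = 222·232 = 51504.
Need d with 13·d ≡ 1 (mod 51504). Apply the extended Euclidean algorithm:
51504 = 3961·13 + 11
13 = 1·11 + 2
11 = 5·2 + 1
2 = 2·1 + 0
Back-substitute:
1 = 11 − 5·2
1 = −5·13 + 6·11
1 = 6·51504 − 23771·13
So 13·(-23771) ≡ 1 (mod 51504), hence d ≡ -23771 ≡ 27733 (mod 51504).

27733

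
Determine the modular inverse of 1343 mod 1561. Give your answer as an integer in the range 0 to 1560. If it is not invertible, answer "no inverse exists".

580

Run Euclid on (1561, 1343):
1561 = 1·1343 + 218
1343 = 6·218 + 35
218 = 6·35 + 8
35 = 4·8 + 3
8 = 2·3 + 2
3 = 1·2 + 1
2 = 2·1 + 0
gcd = 1, so the inverse exists. Back-substitute:
1 = 3 − 2
1 = −8 + 3·3
1 = 3·35 − 13·8
1 = −13·218 + 81·35
1 = 81·1343 − 499·218
1 = −499·1561 + 580·1343
So 1343·580 ≡ 1 (mod 1561).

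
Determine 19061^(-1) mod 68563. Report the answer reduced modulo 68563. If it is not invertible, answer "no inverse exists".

Run Euclid on (68563, 19061):
68563 = 3·19061 + 11380
19061 = 1·11380 + 7681
11380 = 1·7681 + 3699
7681 = 2·3699 + 283
3699 = 13·283 + 20
283 = 14·20 + 3
20 = 6·3 + 2
3 = 1·2 + 1
2 = 2·1 + 0
Since gcd(19061, 68563) = 1, back-substitute to write 1 as a combination:
1 = 3 − 2
1 = −20 + 7·3
1 = 7·283 − 99·20
1 = −99·3699 + 1294·283
1 = 1294·7681 − 2687·3699
1 = −2687·11380 + 3981·7681
1 = 3981·19061 − 6668·11380
1 = −6668·68563 + 23985·19061
So 19061·23985 ≡ 1 (mod 68563).

23985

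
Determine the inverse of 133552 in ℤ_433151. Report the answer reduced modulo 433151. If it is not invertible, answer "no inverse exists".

Apply the Euclidean algorithm to 433151 and 133552:
433151 = 3·133552 + 32495
133552 = 4·32495 + 3572
32495 = 9·3572 + 347
3572 = 10·347 + 102
347 = 3·102 + 41
102 = 2·41 + 20
41 = 2·20 + 1
20 = 20·1 + 0
Since gcd(133552, 433151) = 1, back-substitute to write 1 as a combination:
1 = 41 − 2·20
1 = −2·102 + 5·41
1 = 5·347 − 17·102
1 = −17·3572 + 175·347
1 = 175·32495 − 1592·3572
1 = −1592·133552 + 6543·32495
1 = 6543·433151 − 21221·133552
So 133552·(-21221) ≡ 1 (mod 433151), and -21221 ≡ 411930 (mod 433151).

411930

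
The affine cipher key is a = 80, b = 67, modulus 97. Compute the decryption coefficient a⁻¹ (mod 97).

57

Apply the Euclidean algorithm to 97 and 80:
97 = 1*80 + 17
80 = 4*17 + 12
17 = 1*12 + 5
12 = 2*5 + 2
5 = 2*2 + 1
2 = 2*1 + 0
The gcd is 1. Working backward:
1 = 5 − 2·2
1 = −2·12 + 5·5
1 = 5·17 − 7·12
1 = −7·80 + 33·17
1 = 33·97 − 40·80
So 80·(-40) ≡ 1 (mod 97), and -40 ≡ 57 (mod 97).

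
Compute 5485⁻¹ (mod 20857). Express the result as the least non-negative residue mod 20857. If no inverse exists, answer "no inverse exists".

5065

Run Euclid on (20857, 5485):
20857 = 3·5485 + 4402
5485 = 1·4402 + 1083
4402 = 4·1083 + 70
1083 = 15·70 + 33
70 = 2·33 + 4
33 = 8·4 + 1
4 = 4·1 + 0
The gcd is 1. Working backward:
1 = 33 − 8·4
1 = −8·70 + 17·33
1 = 17·1083 − 263·70
1 = −263·4402 + 1069·1083
1 = 1069·5485 − 1332·4402
1 = −1332·20857 + 5065·5485
So 5485·5065 ≡ 1 (mod 20857).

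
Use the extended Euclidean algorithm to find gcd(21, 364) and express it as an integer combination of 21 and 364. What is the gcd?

Euclidean algorithm:
364 = 17·21 + 7
21 = 3·7 + 0
gcd(21, 364) = 7.
Express as a combination:
7 = 364 − 17·21
So 7 = (1)·364 + (-17)·21.

7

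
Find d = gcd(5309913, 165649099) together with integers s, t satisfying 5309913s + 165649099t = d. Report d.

Euclidean algorithm:
165649099 = 31·5309913 + 1041796
5309913 = 5·1041796 + 100933
1041796 = 10·100933 + 32466
100933 = 3·32466 + 3535
32466 = 9·3535 + 651
3535 = 5·651 + 280
651 = 2·280 + 91
280 = 3·91 + 7
91 = 13·7 + 0
gcd(5309913, 165649099) = 7.
Working backward:
7 = 280 − 3·91
7 = −3·651 + 7·280
7 = 7·3535 − 38·651
7 = −38·32466 + 349·3535
7 = 349·100933 − 1085·32466
7 = −1085·1041796 + 11199·100933
7 = 11199·5309913 − 57080·1041796
7 = −57080·165649099 + 1780679·5309913
So 7 = (-57080)·165649099 + (1780679)·5309913.

7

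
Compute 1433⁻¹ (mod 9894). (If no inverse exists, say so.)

Run Euclid on (9894, 1433):
9894 = 6×1433 + 1296
1433 = 1×1296 + 137
1296 = 9×137 + 63
137 = 2×63 + 11
63 = 5×11 + 8
11 = 1×8 + 3
8 = 2×3 + 2
3 = 1×2 + 1
2 = 2×1 + 0
gcd = 1, so the inverse exists. Back-substitute:
1 = 3 − 2
1 = −8 + 3·3
1 = 3·11 − 4·8
1 = −4·63 + 23·11
1 = 23·137 − 50·63
1 = −50·1296 + 473·137
1 = 473·1433 − 523·1296
1 = −523·9894 + 3611·1433
So 1433·3611 ≡ 1 (mod 9894).

3611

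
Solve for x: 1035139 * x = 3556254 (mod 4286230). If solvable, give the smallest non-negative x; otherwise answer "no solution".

First find gcd(1035139, 4286230):
4286230 = 4·1035139 + 145674
1035139 = 7·145674 + 15421
145674 = 9·15421 + 6885
15421 = 2·6885 + 1651
6885 = 4·1651 + 281
1651 = 5·281 + 246
281 = 1·246 + 35
246 = 7·35 + 1
35 = 35·1 + 0
gcd = 1, so a unique solution mod 4286230 exists.
Back-substitute for the Bézout coefficients:
1 = 246 − 7·35
1 = −7·281 + 8·246
1 = 8·1651 − 47·281
1 = −47·6885 + 196·1651
1 = 196·15421 − 439·6885
1 = −439·145674 + 4147·15421
1 = 4147·1035139 − 29468·145674
1 = −29468·4286230 + 122019·1035139
So 1035139·(122019) ≡ 1 (mod 4286230), giving 1035139⁻¹ ≡ 122019.
x ≡ 1035139⁻¹·3556254 ≡ 122019·3556254 ≡ 1204086 (mod 4286230).

1204086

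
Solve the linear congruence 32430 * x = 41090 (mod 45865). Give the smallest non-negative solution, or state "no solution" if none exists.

First find gcd(32430, 45865):
45865 = 1*32430 + 13435
32430 = 2*13435 + 5560
13435 = 2*5560 + 2315
5560 = 2*2315 + 930
2315 = 2*930 + 455
930 = 2*455 + 20
455 = 22*20 + 15
20 = 1*15 + 5
15 = 3*5 + 0
gcd = 5 and 5 | 41090, so solutions exist. Divide through by 5: 6486x ≡ 8218 (mod 9173).
Now find 6486⁻¹ mod 9173:
9173 = 1·6486 + 2687
6486 = 2·2687 + 1112
2687 = 2·1112 + 463
1112 = 2·463 + 186
463 = 2·186 + 91
186 = 2·91 + 4
91 = 22·4 + 3
4 = 1·3 + 1
3 = 3·1 + 0
Back-substitute:
1 = 4 − 3
1 = −91 + 23·4
1 = 23·186 − 47·91
1 = −47·463 + 117·186
1 = 117·1112 − 281·463
1 = −281·2687 + 679·1112
1 = 679·6486 − 1639·2687
1 = −1639·9173 + 2318·6486
So 6486⁻¹ ≡ 2318 (mod 9173).
Then x ≡ 2318·8218 ≡ 6176 (mod 9173); the smallest non-negative solution is x = 6176.

6176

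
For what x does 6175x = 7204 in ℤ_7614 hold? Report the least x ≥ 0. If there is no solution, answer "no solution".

First find gcd(6175, 7614):
7614 = 1*6175 + 1439
6175 = 4*1439 + 419
1439 = 3*419 + 182
419 = 2*182 + 55
182 = 3*55 + 17
55 = 3*17 + 4
17 = 4*4 + 1
4 = 4*1 + 0
gcd = 1, so a unique solution mod 7614 exists.
Back-substitute for the Bézout coefficients:
1 = 17 − 4·4
1 = −4·55 + 13·17
1 = 13·182 − 43·55
1 = −43·419 + 99·182
1 = 99·1439 − 340·419
1 = −340·6175 + 1459·1439
1 = 1459·7614 − 1799·6175
So 6175·(-1799) ≡ 1 (mod 7614), giving 6175⁻¹ ≡ 5815.
x ≡ 6175⁻¹·7204 ≡ 5815·7204 ≡ 6646 (mod 7614).

6646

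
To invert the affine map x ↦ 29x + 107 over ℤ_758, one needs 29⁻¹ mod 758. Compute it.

Run Euclid on (758, 29):
758 = 26·29 + 4
29 = 7·4 + 1
4 = 4·1 + 0
Since gcd(29, 758) = 1, back-substitute to write 1 as a combination:
1 = 29 − 7·4
1 = −7·758 + 183·29
So 29·183 ≡ 1 (mod 758).

183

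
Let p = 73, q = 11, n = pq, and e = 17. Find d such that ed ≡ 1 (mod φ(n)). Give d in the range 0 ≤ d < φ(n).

φ(n) = (p−1)(q−1) = 72·10 = 720.
Need d with 17·d ≡ 1 (mod 720). Apply the extended Euclidean algorithm:
720 = 42·17 + 6
17 = 2·6 + 5
6 = 1·5 + 1
5 = 5·1 + 0
Back-substitute:
1 = 6 − 5
1 = −17 + 3·6
1 = 3·720 − 127·17
So 17·(-127) ≡ 1 (mod 720), hence d ≡ -127 ≡ 593 (mod 720).

593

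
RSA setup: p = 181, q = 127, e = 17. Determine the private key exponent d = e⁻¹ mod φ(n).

10673

φ(n) = (p−1)(q−1) = 180·126 = 22680.
Need d with 17·d ≡ 1 (mod 22680). Apply the extended Euclidean algorithm:
22680 = 1334·17 + 2
17 = 8·2 + 1
2 = 2·1 + 0
Back-substitute:
1 = 17 − 8·2
1 = −8·22680 + 10673·17
So 17·10673 ≡ 1 (mod 22680), hence d = 10673.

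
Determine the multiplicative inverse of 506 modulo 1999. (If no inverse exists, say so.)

320

Extended Euclidean algorithm:
1999 = 3*506 + 481
506 = 1*481 + 25
481 = 19*25 + 6
25 = 4*6 + 1
6 = 6*1 + 0
Since gcd(506, 1999) = 1, back-substitute to write 1 as a combination:
1 = 25 − 4·6
1 = −4·481 + 77·25
1 = 77·506 − 81·481
1 = −81·1999 + 320·506
So 506·320 ≡ 1 (mod 1999).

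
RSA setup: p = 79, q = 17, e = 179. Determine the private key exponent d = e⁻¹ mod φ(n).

251

φ(n) = (p−1)(q−1) = 78·16 = 1248.
Need d with 179·d ≡ 1 (mod 1248). Apply the extended Euclidean algorithm:
1248 = 6*179 + 174
179 = 1*174 + 5
174 = 34*5 + 4
5 = 1*4 + 1
4 = 4*1 + 0
Back-substitute:
1 = 5 − 4
1 = −174 + 35·5
1 = 35·179 − 36·174
1 = −36·1248 + 251·179
So 179·251 ≡ 1 (mod 1248), hence d = 251.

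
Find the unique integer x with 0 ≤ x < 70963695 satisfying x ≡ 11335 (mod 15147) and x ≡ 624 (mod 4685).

66082549

Write x = 11335 + 15147·k. Then 15147·k ≡ 624 − 11335 ≡ 3344 (mod 4685).
Need 15147⁻¹ mod 4685. Extended Euclid on (4685, 1092):
4685 = 4×1092 + 317
1092 = 3×317 + 141
317 = 2×141 + 35
141 = 4×35 + 1
35 = 35×1 + 0
Back-substitute:
1 = 141 − 4·35
1 = −4·317 + 9·141
1 = 9·1092 − 31·317
1 = −31·4685 + 133·1092
15147⁻¹ ≡ 133 (mod 4685), so k ≡ 133·3344 ≡ 4362 (mod 4685).
x = 11335 + 15147·4362 = 66082549.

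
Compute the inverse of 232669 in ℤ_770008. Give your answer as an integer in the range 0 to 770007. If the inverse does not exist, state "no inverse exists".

gcd(770008, 232669) by repeated division:
770008 = 3×232669 + 72001
232669 = 3×72001 + 16666
72001 = 4×16666 + 5337
16666 = 3×5337 + 655
5337 = 8×655 + 97
655 = 6×97 + 73
97 = 1×73 + 24
73 = 3×24 + 1
24 = 24×1 + 0
The gcd is 1. Working backward:
1 = 73 − 3·24
1 = −3·97 + 4·73
1 = 4·655 − 27·97
1 = −27·5337 + 220·655
1 = 220·16666 − 687·5337
1 = −687·72001 + 2968·16666
1 = 2968·232669 − 9591·72001
1 = −9591·770008 + 31741·232669
So 232669·31741 ≡ 1 (mod 770008).

31741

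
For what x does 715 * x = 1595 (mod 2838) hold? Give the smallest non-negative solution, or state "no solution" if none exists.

161

First find gcd(715, 2838):
2838 = 3·715 + 693
715 = 1·693 + 22
693 = 31·22 + 11
22 = 2·11 + 0
gcd = 11 and 11 | 1595, so solutions exist. Divide through by 11: 65x ≡ 145 (mod 258).
Now find 65⁻¹ mod 258:
258 = 3*65 + 63
65 = 1*63 + 2
63 = 31*2 + 1
2 = 2*1 + 0
Back-substitute:
1 = 63 − 31·2
1 = −31·65 + 32·63
1 = 32·258 − 127·65
So 65·(-127) ≡ 1 (mod 258), i.e. 65⁻¹ ≡ 131.
Then x ≡ 131·145 ≡ 161 (mod 258); the smallest non-negative solution is x = 161.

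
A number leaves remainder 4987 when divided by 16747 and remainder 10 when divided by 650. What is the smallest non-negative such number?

Write x = 4987 + 16747·k. Then 16747·k ≡ 10 − 4987 ≡ 223 (mod 650).
Need 16747⁻¹ mod 650. Extended Euclid on (650, 497):
650 = 1·497 + 153
497 = 3·153 + 38
153 = 4·38 + 1
38 = 38·1 + 0
Back-substitute:
1 = 153 − 4·38
1 = −4·497 + 13·153
1 = 13·650 − 17·497
16747⁻¹ ≡ 633 (mod 650), so k ≡ 633·223 ≡ 109 (mod 650).
x = 4987 + 16747·109 = 1830410.

1830410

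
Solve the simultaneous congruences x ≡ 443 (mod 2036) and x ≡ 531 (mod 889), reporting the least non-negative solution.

562379

Write x = 443 + 2036·k. Then 2036·k ≡ 531 − 443 ≡ 88 (mod 889).
Need 2036⁻¹ mod 889. Extended Euclid on (889, 258):
889 = 3*258 + 115
258 = 2*115 + 28
115 = 4*28 + 3
28 = 9*3 + 1
3 = 3*1 + 0
Back-substitute:
1 = 28 − 9·3
1 = −9·115 + 37·28
1 = 37·258 − 83·115
1 = −83·889 + 286·258
2036⁻¹ ≡ 286 (mod 889), so k ≡ 286·88 ≡ 276 (mod 889).
x = 443 + 2036·276 = 562379.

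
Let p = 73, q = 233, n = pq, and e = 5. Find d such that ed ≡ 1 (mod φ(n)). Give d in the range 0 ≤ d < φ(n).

3341

φ(n) = (p−1)(q−1) = 72·232 = 16704.
Need d with 5·d ≡ 1 (mod 16704). Apply the extended Euclidean algorithm:
16704 = 3340·5 + 4
5 = 1·4 + 1
4 = 4·1 + 0
Back-substitute:
1 = 5 − 4
1 = −16704 + 3341·5
So 5·3341 ≡ 1 (mod 16704), hence d = 3341.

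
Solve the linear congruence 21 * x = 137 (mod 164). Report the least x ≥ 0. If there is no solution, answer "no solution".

First find gcd(21, 164):
164 = 7*21 + 17
21 = 1*17 + 4
17 = 4*4 + 1
4 = 4*1 + 0
gcd = 1, so a unique solution mod 164 exists.
Back-substitute for the Bézout coefficients:
1 = 17 − 4·4
1 = −4·21 + 5·17
1 = 5·164 − 39·21
So 21·(-39) ≡ 1 (mod 164), giving 21⁻¹ ≡ 125.
x ≡ 21⁻¹·137 ≡ 125·137 ≡ 69 (mod 164).

69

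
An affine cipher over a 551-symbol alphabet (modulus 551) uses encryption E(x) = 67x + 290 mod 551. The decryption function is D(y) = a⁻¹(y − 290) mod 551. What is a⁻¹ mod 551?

477

Extended Euclidean algorithm:
551 = 8×67 + 15
67 = 4×15 + 7
15 = 2×7 + 1
7 = 7×1 + 0
gcd = 1, so the inverse exists. Back-substitute:
1 = 15 − 2·7
1 = −2·67 + 9·15
1 = 9·551 − 74·67
Thus 67·(-74) ≡ 1 (mod 551); reducing, -74 mod 551 = 477.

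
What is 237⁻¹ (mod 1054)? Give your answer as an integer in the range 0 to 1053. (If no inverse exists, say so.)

169

Extended Euclidean algorithm:
1054 = 4·237 + 106
237 = 2·106 + 25
106 = 4·25 + 6
25 = 4·6 + 1
6 = 6·1 + 0
gcd = 1, so the inverse exists. Back-substitute:
1 = 25 − 4·6
1 = −4·106 + 17·25
1 = 17·237 − 38·106
1 = −38·1054 + 169·237
So 237·169 ≡ 1 (mod 1054).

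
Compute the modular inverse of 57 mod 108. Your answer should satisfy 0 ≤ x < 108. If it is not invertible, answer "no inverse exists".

Euclidean algorithm on 108, 57:
108 = 1×57 + 51
57 = 1×51 + 6
51 = 8×6 + 3
6 = 2×3 + 0
Since gcd = 3 > 1, 57 is not a unit mod 108.

no inverse exists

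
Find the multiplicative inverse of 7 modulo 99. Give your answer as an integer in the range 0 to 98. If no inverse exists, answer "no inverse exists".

Apply the Euclidean algorithm to 99 and 7:
99 = 14×7 + 1
7 = 7×1 + 0
The gcd is 1. Working backward:
1 = 99 − 14·7
So 7·(-14) ≡ 1 (mod 99), and -14 ≡ 85 (mod 99).

85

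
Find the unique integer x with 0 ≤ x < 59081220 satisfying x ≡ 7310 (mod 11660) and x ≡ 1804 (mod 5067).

Write x = 7310 + 11660·k. Then 11660·k ≡ 1804 − 7310 ≡ 4628 (mod 5067).
Need 11660⁻¹ mod 5067. Extended Euclid on (5067, 1526):
5067 = 3×1526 + 489
1526 = 3×489 + 59
489 = 8×59 + 17
59 = 3×17 + 8
17 = 2×8 + 1
8 = 8×1 + 0
Back-substitute:
1 = 17 − 2·8
1 = −2·59 + 7·17
1 = 7·489 − 58·59
1 = −58·1526 + 181·489
1 = 181·5067 − 601·1526
11660⁻¹ ≡ 4466 (mod 5067), so k ≡ 4466·4628 ≡ 355 (mod 5067).
x = 7310 + 11660·355 = 4146610.

4146610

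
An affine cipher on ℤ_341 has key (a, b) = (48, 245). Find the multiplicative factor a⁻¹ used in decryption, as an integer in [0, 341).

Extended Euclidean algorithm:
341 = 7×48 + 5
48 = 9×5 + 3
5 = 1×3 + 2
3 = 1×2 + 1
2 = 2×1 + 0
The gcd is 1. Working backward:
1 = 3 − 2
1 = −5 + 2·3
1 = 2·48 − 19·5
1 = −19·341 + 135·48
So 48·135 ≡ 1 (mod 341).

135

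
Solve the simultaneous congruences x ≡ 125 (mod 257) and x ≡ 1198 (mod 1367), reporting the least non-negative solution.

Write x = 125 + 257·k. Then 257·k ≡ 1198 − 125 ≡ 1073 (mod 1367).
Need 257⁻¹ mod 1367. Extended Euclid on (1367, 257):
1367 = 5·257 + 82
257 = 3·82 + 11
82 = 7·11 + 5
11 = 2·5 + 1
5 = 5·1 + 0
Back-substitute:
1 = 11 − 2·5
1 = −2·82 + 15·11
1 = 15·257 − 47·82
1 = −47·1367 + 250·257
257⁻¹ ≡ 250 (mod 1367), so k ≡ 250·1073 ≡ 318 (mod 1367).
x = 125 + 257·318 = 81851.

81851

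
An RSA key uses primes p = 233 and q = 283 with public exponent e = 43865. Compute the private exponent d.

φ(n) = (p−1)(q−1) = 232·282 = 65424.
Need d with 43865·d ≡ 1 (mod 65424). Apply the extended Euclidean algorithm:
65424 = 1·43865 + 21559
43865 = 2·21559 + 747
21559 = 28·747 + 643
747 = 1·643 + 104
643 = 6·104 + 19
104 = 5·19 + 9
19 = 2·9 + 1
9 = 9·1 + 0
Back-substitute:
1 = 19 − 2·9
1 = −2·104 + 11·19
1 = 11·643 − 68·104
1 = −68·747 + 79·643
1 = 79·21559 − 2280·747
1 = −2280·43865 + 4639·21559
1 = 4639·65424 − 6919·43865
So 43865·(-6919) ≡ 1 (mod 65424), hence d ≡ -6919 ≡ 58505 (mod 65424).

58505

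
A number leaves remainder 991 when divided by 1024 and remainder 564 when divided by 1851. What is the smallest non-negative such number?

150495

Write x = 991 + 1024·k. Then 1024·k ≡ 564 − 991 ≡ 1424 (mod 1851).
Need 1024⁻¹ mod 1851. Extended Euclid on (1851, 1024):
1851 = 1·1024 + 827
1024 = 1·827 + 197
827 = 4·197 + 39
197 = 5·39 + 2
39 = 19·2 + 1
2 = 2·1 + 0
Back-substitute:
1 = 39 − 19·2
1 = −19·197 + 96·39
1 = 96·827 − 403·197
1 = −403·1024 + 499·827
1 = 499·1851 − 902·1024
1024⁻¹ ≡ 949 (mod 1851), so k ≡ 949·1424 ≡ 146 (mod 1851).
x = 991 + 1024·146 = 150495.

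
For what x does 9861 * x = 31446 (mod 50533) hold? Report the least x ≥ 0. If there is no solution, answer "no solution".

First find gcd(9861, 50533):
50533 = 5*9861 + 1228
9861 = 8*1228 + 37
1228 = 33*37 + 7
37 = 5*7 + 2
7 = 3*2 + 1
2 = 2*1 + 0
gcd = 1, so a unique solution mod 50533 exists.
Back-substitute for the Bézout coefficients:
1 = 7 − 3·2
1 = −3·37 + 16·7
1 = 16·1228 − 531·37
1 = −531·9861 + 4264·1228
1 = 4264·50533 − 21851·9861
So 9861·(-21851) ≡ 1 (mod 50533), giving 9861⁻¹ ≡ 28682.
x ≡ 9861⁻¹·31446 ≡ 28682·31446 ≡ 21188 (mod 50533).

21188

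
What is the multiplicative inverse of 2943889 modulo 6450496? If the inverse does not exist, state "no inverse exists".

no inverse exists

Euclidean algorithm on 6450496, 2943889:
6450496 = 2*2943889 + 562718
2943889 = 5*562718 + 130299
562718 = 4*130299 + 41522
130299 = 3*41522 + 5733
41522 = 7*5733 + 1391
5733 = 4*1391 + 169
1391 = 8*169 + 39
169 = 4*39 + 13
39 = 3*13 + 0
gcd(2943889, 6450496) = 13 ≠ 1, so 2943889 has no multiplicative inverse modulo 6450496.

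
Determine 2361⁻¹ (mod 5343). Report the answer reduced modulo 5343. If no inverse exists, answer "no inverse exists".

Euclidean algorithm on 5343, 2361:
5343 = 2×2361 + 621
2361 = 3×621 + 498
621 = 1×498 + 123
498 = 4×123 + 6
123 = 20×6 + 3
6 = 2×3 + 0
Since gcd = 3 > 1, 2361 is not a unit mod 5343.

no inverse exists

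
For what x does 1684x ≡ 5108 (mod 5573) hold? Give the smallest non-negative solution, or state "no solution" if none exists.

First find gcd(1684, 5573):
5573 = 3·1684 + 521
1684 = 3·521 + 121
521 = 4·121 + 37
121 = 3·37 + 10
37 = 3·10 + 7
10 = 1·7 + 3
7 = 2·3 + 1
3 = 3·1 + 0
gcd = 1, so a unique solution mod 5573 exists.
Back-substitute for the Bézout coefficients:
1 = 7 − 2·3
1 = −2·10 + 3·7
1 = 3·37 − 11·10
1 = −11·121 + 36·37
1 = 36·521 − 155·121
1 = −155·1684 + 501·521
1 = 501·5573 − 1658·1684
So 1684·(-1658) ≡ 1 (mod 5573), giving 1684⁻¹ ≡ 3915.
x ≡ 1684⁻¹·5108 ≡ 3915·5108 ≡ 1896 (mod 5573).

1896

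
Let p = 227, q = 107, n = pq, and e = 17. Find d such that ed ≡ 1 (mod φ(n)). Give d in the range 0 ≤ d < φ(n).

15501

φ(n) = (p−1)(q−1) = 226·106 = 23956.
Need d with 17·d ≡ 1 (mod 23956). Apply the extended Euclidean algorithm:
23956 = 1409*17 + 3
17 = 5*3 + 2
3 = 1*2 + 1
2 = 2*1 + 0
Back-substitute:
1 = 3 − 2
1 = −17 + 6·3
1 = 6·23956 − 8455·17
So 17·(-8455) ≡ 1 (mod 23956), hence d ≡ -8455 ≡ 15501 (mod 23956).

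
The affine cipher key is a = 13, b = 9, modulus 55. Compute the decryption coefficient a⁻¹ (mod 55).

Extended Euclidean algorithm:
55 = 4*13 + 3
13 = 4*3 + 1
3 = 3*1 + 0
The gcd is 1. Working backward:
1 = 13 − 4·3
1 = −4·55 + 17·13
So 13·17 ≡ 1 (mod 55).

17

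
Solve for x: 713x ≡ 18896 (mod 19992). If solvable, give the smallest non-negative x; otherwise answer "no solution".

3952

First find gcd(713, 19992):
19992 = 28×713 + 28
713 = 25×28 + 13
28 = 2×13 + 2
13 = 6×2 + 1
2 = 2×1 + 0
gcd = 1, so a unique solution mod 19992 exists.
Back-substitute for the Bézout coefficients:
1 = 13 − 6·2
1 = −6·28 + 13·13
1 = 13·713 − 331·28
1 = −331·19992 + 9281·713
So 713·(9281) ≡ 1 (mod 19992), giving 713⁻¹ ≡ 9281.
x ≡ 713⁻¹·18896 ≡ 9281·18896 ≡ 3952 (mod 19992).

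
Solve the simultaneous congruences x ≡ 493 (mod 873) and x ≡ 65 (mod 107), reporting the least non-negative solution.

493

Write x = 493 + 873·k. Then 873·k ≡ 65 − 493 ≡ 0 (mod 107).
Need 873⁻¹ mod 107. Extended Euclid on (107, 17):
107 = 6·17 + 5
17 = 3·5 + 2
5 = 2·2 + 1
2 = 2·1 + 0
Back-substitute:
1 = 5 − 2·2
1 = −2·17 + 7·5
1 = 7·107 − 44·17
873⁻¹ ≡ 63 (mod 107), so k ≡ 63·0 ≡ 0 (mod 107).
x = 493 + 873·0 = 493.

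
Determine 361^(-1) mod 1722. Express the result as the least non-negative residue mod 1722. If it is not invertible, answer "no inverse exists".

415

Run Euclid on (1722, 361):
1722 = 4*361 + 278
361 = 1*278 + 83
278 = 3*83 + 29
83 = 2*29 + 25
29 = 1*25 + 4
25 = 6*4 + 1
4 = 4*1 + 0
The gcd is 1. Working backward:
1 = 25 − 6·4
1 = −6·29 + 7·25
1 = 7·83 − 20·29
1 = −20·278 + 67·83
1 = 67·361 − 87·278
1 = −87·1722 + 415·361
So 361·415 ≡ 1 (mod 1722).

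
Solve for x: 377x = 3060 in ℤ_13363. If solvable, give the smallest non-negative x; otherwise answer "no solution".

First find gcd(377, 13363):
13363 = 35*377 + 168
377 = 2*168 + 41
168 = 4*41 + 4
41 = 10*4 + 1
4 = 4*1 + 0
gcd = 1, so a unique solution mod 13363 exists.
Back-substitute for the Bézout coefficients:
1 = 41 − 10·4
1 = −10·168 + 41·41
1 = 41·377 − 92·168
1 = −92·13363 + 3261·377
So 377·(3261) ≡ 1 (mod 13363), giving 377⁻¹ ≡ 3261.
x ≡ 377⁻¹·3060 ≡ 3261·3060 ≡ 9862 (mod 13363).

9862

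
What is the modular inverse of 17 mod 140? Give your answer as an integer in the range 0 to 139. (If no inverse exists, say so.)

33

Run Euclid on (140, 17):
140 = 8·17 + 4
17 = 4·4 + 1
4 = 4·1 + 0
Since gcd(17, 140) = 1, back-substitute to write 1 as a combination:
1 = 17 − 4·4
1 = −4·140 + 33·17
So 17·33 ≡ 1 (mod 140).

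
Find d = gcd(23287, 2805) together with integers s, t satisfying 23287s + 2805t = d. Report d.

11

Repeated division:
23287 = 8*2805 + 847
2805 = 3*847 + 264
847 = 3*264 + 55
264 = 4*55 + 44
55 = 1*44 + 11
44 = 4*11 + 0
gcd(23287, 2805) = 11.
Back-substituting:
11 = 55 − 44
11 = −264 + 5·55
11 = 5·847 − 16·264
11 = −16·2805 + 53·847
11 = 53·23287 − 440·2805
So 11 = (53)·23287 + (-440)·2805.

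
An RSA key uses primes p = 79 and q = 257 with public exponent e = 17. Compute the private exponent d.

5873

φ(n) = (p−1)(q−1) = 78·256 = 19968.
Need d with 17·d ≡ 1 (mod 19968). Apply the extended Euclidean algorithm:
19968 = 1174*17 + 10
17 = 1*10 + 7
10 = 1*7 + 3
7 = 2*3 + 1
3 = 3*1 + 0
Back-substitute:
1 = 7 − 2·3
1 = −2·10 + 3·7
1 = 3·17 − 5·10
1 = −5·19968 + 5873·17
So 17·5873 ≡ 1 (mod 19968), hence d = 5873.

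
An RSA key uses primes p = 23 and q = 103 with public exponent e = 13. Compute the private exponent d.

φ(n) = (p−1)(q−1) = 22·102 = 2244.
Need d with 13·d ≡ 1 (mod 2244). Apply the extended Euclidean algorithm:
2244 = 172·13 + 8
13 = 1·8 + 5
8 = 1·5 + 3
5 = 1·3 + 2
3 = 1·2 + 1
2 = 2·1 + 0
Back-substitute:
1 = 3 − 2
1 = −5 + 2·3
1 = 2·8 − 3·5
1 = −3·13 + 5·8
1 = 5·2244 − 863·13
So 13·(-863) ≡ 1 (mod 2244), hence d ≡ -863 ≡ 1381 (mod 2244).

1381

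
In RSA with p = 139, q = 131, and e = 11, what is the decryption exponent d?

φ(n) = (p−1)(q−1) = 138·130 = 17940.
Need d with 11·d ≡ 1 (mod 17940). Apply the extended Euclidean algorithm:
17940 = 1630*11 + 10
11 = 1*10 + 1
10 = 10*1 + 0
Back-substitute:
1 = 11 − 10
1 = −17940 + 1631·11
So 11·1631 ≡ 1 (mod 17940), hence d = 1631.

1631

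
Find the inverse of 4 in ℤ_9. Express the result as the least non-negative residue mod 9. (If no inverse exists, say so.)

Run Euclid on (9, 4):
9 = 2×4 + 1
4 = 4×1 + 0
Since gcd(4, 9) = 1, back-substitute to write 1 as a combination:
1 = 9 − 2·4
Hence 4⁻¹ ≡ -2 ≡ 7 (mod 9).

7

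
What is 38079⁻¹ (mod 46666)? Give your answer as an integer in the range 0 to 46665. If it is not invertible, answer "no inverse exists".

Run Euclid on (46666, 38079):
46666 = 1*38079 + 8587
38079 = 4*8587 + 3731
8587 = 2*3731 + 1125
3731 = 3*1125 + 356
1125 = 3*356 + 57
356 = 6*57 + 14
57 = 4*14 + 1
14 = 14*1 + 0
Since gcd(38079, 46666) = 1, back-substitute to write 1 as a combination:
1 = 57 − 4·14
1 = −4·356 + 25·57
1 = 25·1125 − 79·356
1 = −79·3731 + 262·1125
1 = 262·8587 − 603·3731
1 = −603·38079 + 2674·8587
1 = 2674·46666 − 3277·38079
Thus 38079·(-3277) ≡ 1 (mod 46666); reducing, -3277 mod 46666 = 43389.

43389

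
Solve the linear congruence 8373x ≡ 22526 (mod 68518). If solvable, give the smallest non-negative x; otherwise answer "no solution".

53750

First find gcd(8373, 68518):
68518 = 8×8373 + 1534
8373 = 5×1534 + 703
1534 = 2×703 + 128
703 = 5×128 + 63
128 = 2×63 + 2
63 = 31×2 + 1
2 = 2×1 + 0
gcd = 1, so a unique solution mod 68518 exists.
Back-substitute for the Bézout coefficients:
1 = 63 − 31·2
1 = −31·128 + 63·63
1 = 63·703 − 346·128
1 = −346·1534 + 755·703
1 = 755·8373 − 4121·1534
1 = −4121·68518 + 33723·8373
So 8373·(33723) ≡ 1 (mod 68518), giving 8373⁻¹ ≡ 33723.
x ≡ 8373⁻¹·22526 ≡ 33723·22526 ≡ 53750 (mod 68518).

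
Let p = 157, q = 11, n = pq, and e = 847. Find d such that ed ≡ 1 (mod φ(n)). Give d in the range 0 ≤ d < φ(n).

φ(n) = (p−1)(q−1) = 156·10 = 1560.
Need d with 847·d ≡ 1 (mod 1560). Apply the extended Euclidean algorithm:
1560 = 1×847 + 713
847 = 1×713 + 134
713 = 5×134 + 43
134 = 3×43 + 5
43 = 8×5 + 3
5 = 1×3 + 2
3 = 1×2 + 1
2 = 2×1 + 0
Back-substitute:
1 = 3 − 2
1 = −5 + 2·3
1 = 2·43 − 17·5
1 = −17·134 + 53·43
1 = 53·713 − 282·134
1 = −282·847 + 335·713
1 = 335·1560 − 617·847
So 847·(-617) ≡ 1 (mod 1560), hence d ≡ -617 ≡ 943 (mod 1560).

943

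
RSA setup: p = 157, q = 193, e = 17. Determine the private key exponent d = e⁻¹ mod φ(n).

15857

φ(n) = (p−1)(q−1) = 156·192 = 29952.
Need d with 17·d ≡ 1 (mod 29952). Apply the extended Euclidean algorithm:
29952 = 1761×17 + 15
17 = 1×15 + 2
15 = 7×2 + 1
2 = 2×1 + 0
Back-substitute:
1 = 15 − 7·2
1 = −7·17 + 8·15
1 = 8·29952 − 14095·17
So 17·(-14095) ≡ 1 (mod 29952), hence d ≡ -14095 ≡ 15857 (mod 29952).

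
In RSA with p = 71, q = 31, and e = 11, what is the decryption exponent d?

191

φ(n) = (p−1)(q−1) = 70·30 = 2100.
Need d with 11·d ≡ 1 (mod 2100). Apply the extended Euclidean algorithm:
2100 = 190·11 + 10
11 = 1·10 + 1
10 = 10·1 + 0
Back-substitute:
1 = 11 − 10
1 = −2100 + 191·11
So 11·191 ≡ 1 (mod 2100), hence d = 191.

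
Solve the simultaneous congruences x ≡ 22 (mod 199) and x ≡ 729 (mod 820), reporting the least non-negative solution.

Write x = 22 + 199·k. Then 199·k ≡ 729 − 22 ≡ 707 (mod 820).
Need 199⁻¹ mod 820. Extended Euclid on (820, 199):
820 = 4*199 + 24
199 = 8*24 + 7
24 = 3*7 + 3
7 = 2*3 + 1
3 = 3*1 + 0
Back-substitute:
1 = 7 − 2·3
1 = −2·24 + 7·7
1 = 7·199 − 58·24
1 = −58·820 + 239·199
199⁻¹ ≡ 239 (mod 820), so k ≡ 239·707 ≡ 53 (mod 820).
x = 22 + 199·53 = 10569.

10569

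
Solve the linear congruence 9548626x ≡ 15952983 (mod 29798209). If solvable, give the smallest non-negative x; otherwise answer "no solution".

9368855

First find gcd(9548626, 29798209):
29798209 = 3·9548626 + 1152331
9548626 = 8·1152331 + 329978
1152331 = 3·329978 + 162397
329978 = 2·162397 + 5184
162397 = 31·5184 + 1693
5184 = 3·1693 + 105
1693 = 16·105 + 13
105 = 8·13 + 1
13 = 13·1 + 0
gcd = 1, so a unique solution mod 29798209 exists.
Back-substitute for the Bézout coefficients:
1 = 105 − 8·13
1 = −8·1693 + 129·105
1 = 129·5184 − 395·1693
1 = −395·162397 + 12374·5184
1 = 12374·329978 − 25143·162397
1 = −25143·1152331 + 87803·329978
1 = 87803·9548626 − 727567·1152331
1 = −727567·29798209 + 2270504·9548626
So 9548626·(2270504) ≡ 1 (mod 29798209), giving 9548626⁻¹ ≡ 2270504.
x ≡ 9548626⁻¹·15952983 ≡ 2270504·15952983 ≡ 9368855 (mod 29798209).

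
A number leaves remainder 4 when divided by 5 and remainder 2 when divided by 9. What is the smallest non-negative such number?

Write x = 4 + 5·k. Then 5·k ≡ 2 − 4 ≡ 7 (mod 9).
Need 5⁻¹ mod 9. Extended Euclid on (9, 5):
9 = 1×5 + 4
5 = 1×4 + 1
4 = 4×1 + 0
Back-substitute:
1 = 5 − 4
1 = −9 + 2·5
5⁻¹ ≡ 2 (mod 9), so k ≡ 2·7 ≡ 5 (mod 9).
x = 4 + 5·5 = 29.

29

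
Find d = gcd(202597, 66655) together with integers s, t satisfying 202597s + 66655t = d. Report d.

1

Apply Euclid's algorithm to 202597 and 66655:
202597 = 3*66655 + 2632
66655 = 25*2632 + 855
2632 = 3*855 + 67
855 = 12*67 + 51
67 = 1*51 + 16
51 = 3*16 + 3
16 = 5*3 + 1
3 = 3*1 + 0
gcd(202597, 66655) = 1.
Back-substituting:
1 = 16 − 5·3
1 = −5·51 + 16·16
1 = 16·67 − 21·51
1 = −21·855 + 268·67
1 = 268·2632 − 825·855
1 = −825·66655 + 20893·2632
1 = 20893·202597 − 63504·66655
So 1 = (20893)·202597 + (-63504)·66655.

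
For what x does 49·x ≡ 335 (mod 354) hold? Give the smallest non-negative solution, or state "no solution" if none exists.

173

First find gcd(49, 354):
354 = 7×49 + 11
49 = 4×11 + 5
11 = 2×5 + 1
5 = 5×1 + 0
gcd = 1, so a unique solution mod 354 exists.
Back-substitute for the Bézout coefficients:
1 = 11 − 2·5
1 = −2·49 + 9·11
1 = 9·354 − 65·49
So 49·(-65) ≡ 1 (mod 354), giving 49⁻¹ ≡ 289.
x ≡ 49⁻¹·335 ≡ 289·335 ≡ 173 (mod 354).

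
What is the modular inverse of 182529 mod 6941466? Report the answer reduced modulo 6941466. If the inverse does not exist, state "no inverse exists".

Euclidean algorithm on 6941466, 182529:
6941466 = 38*182529 + 5364
182529 = 34*5364 + 153
5364 = 35*153 + 9
153 = 17*9 + 0
The gcd is 9, not 1, hence no inverse exists.

no inverse exists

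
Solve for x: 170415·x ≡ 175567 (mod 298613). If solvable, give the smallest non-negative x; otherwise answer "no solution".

23527

First find gcd(170415, 298613):
298613 = 1*170415 + 128198
170415 = 1*128198 + 42217
128198 = 3*42217 + 1547
42217 = 27*1547 + 448
1547 = 3*448 + 203
448 = 2*203 + 42
203 = 4*42 + 35
42 = 1*35 + 7
35 = 5*7 + 0
gcd = 7 and 7 | 175567, so solutions exist. Divide through by 7: 24345x ≡ 25081 (mod 42659).
Now find 24345⁻¹ mod 42659:
42659 = 1·24345 + 18314
24345 = 1·18314 + 6031
18314 = 3·6031 + 221
6031 = 27·221 + 64
221 = 3·64 + 29
64 = 2·29 + 6
29 = 4·6 + 5
6 = 1·5 + 1
5 = 5·1 + 0
Back-substitute:
1 = 6 − 5
1 = −29 + 5·6
1 = 5·64 − 11·29
1 = −11·221 + 38·64
1 = 38·6031 − 1037·221
1 = −1037·18314 + 3149·6031
1 = 3149·24345 − 4186·18314
1 = −4186·42659 + 7335·24345
So 24345⁻¹ ≡ 7335 (mod 42659).
Then x ≡ 7335·25081 ≡ 23527 (mod 42659); the smallest non-negative solution is x = 23527.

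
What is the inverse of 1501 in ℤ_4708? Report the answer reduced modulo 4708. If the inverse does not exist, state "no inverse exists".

Apply the Euclidean algorithm to 4708 and 1501:
4708 = 3·1501 + 205
1501 = 7·205 + 66
205 = 3·66 + 7
66 = 9·7 + 3
7 = 2·3 + 1
3 = 3·1 + 0
The gcd is 1. Working backward:
1 = 7 − 2·3
1 = −2·66 + 19·7
1 = 19·205 − 59·66
1 = −59·1501 + 432·205
1 = 432·4708 − 1355·1501
Thus 1501·(-1355) ≡ 1 (mod 4708); reducing, -1355 mod 4708 = 3353.

3353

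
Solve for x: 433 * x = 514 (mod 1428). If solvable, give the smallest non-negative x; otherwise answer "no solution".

First find gcd(433, 1428):
1428 = 3*433 + 129
433 = 3*129 + 46
129 = 2*46 + 37
46 = 1*37 + 9
37 = 4*9 + 1
9 = 9*1 + 0
gcd = 1, so a unique solution mod 1428 exists.
Back-substitute for the Bézout coefficients:
1 = 37 − 4·9
1 = −4·46 + 5·37
1 = 5·129 − 14·46
1 = −14·433 + 47·129
1 = 47·1428 − 155·433
So 433·(-155) ≡ 1 (mod 1428), giving 433⁻¹ ≡ 1273.
x ≡ 433⁻¹·514 ≡ 1273·514 ≡ 298 (mod 1428).

298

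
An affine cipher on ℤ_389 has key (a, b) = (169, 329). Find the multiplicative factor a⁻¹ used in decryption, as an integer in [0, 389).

122

Run Euclid on (389, 169):
389 = 2*169 + 51
169 = 3*51 + 16
51 = 3*16 + 3
16 = 5*3 + 1
3 = 3*1 + 0
The gcd is 1. Working backward:
1 = 16 − 5·3
1 = −5·51 + 16·16
1 = 16·169 − 53·51
1 = −53·389 + 122·169
So 169·122 ≡ 1 (mod 389).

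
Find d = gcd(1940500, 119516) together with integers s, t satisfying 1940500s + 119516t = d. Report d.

4

Apply Euclid's algorithm to 1940500 and 119516:
1940500 = 16×119516 + 28244
119516 = 4×28244 + 6540
28244 = 4×6540 + 2084
6540 = 3×2084 + 288
2084 = 7×288 + 68
288 = 4×68 + 16
68 = 4×16 + 4
16 = 4×4 + 0
gcd(1940500, 119516) = 4.
Working backward:
4 = 68 − 4·16
4 = −4·288 + 17·68
4 = 17·2084 − 123·288
4 = −123·6540 + 386·2084
4 = 386·28244 − 1667·6540
4 = −1667·119516 + 7054·28244
4 = 7054·1940500 − 114531·119516
So 4 = (7054)·1940500 + (-114531)·119516.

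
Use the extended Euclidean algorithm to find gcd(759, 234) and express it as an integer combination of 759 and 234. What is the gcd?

3

Euclidean algorithm:
759 = 3·234 + 57
234 = 4·57 + 6
57 = 9·6 + 3
6 = 2·3 + 0
gcd(759, 234) = 3.
Express as a combination:
3 = 57 − 9·6
3 = −9·234 + 37·57
3 = 37·759 − 120·234
So 3 = (37)·759 + (-120)·234.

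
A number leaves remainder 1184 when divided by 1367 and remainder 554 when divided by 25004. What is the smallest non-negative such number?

13952786

Write x = 1184 + 1367·k. Then 1367·k ≡ 554 − 1184 ≡ 24374 (mod 25004).
Need 1367⁻¹ mod 25004. Extended Euclid on (25004, 1367):
25004 = 18·1367 + 398
1367 = 3·398 + 173
398 = 2·173 + 52
173 = 3·52 + 17
52 = 3·17 + 1
17 = 17·1 + 0
Back-substitute:
1 = 52 − 3·17
1 = −3·173 + 10·52
1 = 10·398 − 23·173
1 = −23·1367 + 79·398
1 = 79·25004 − 1445·1367
1367⁻¹ ≡ 23559 (mod 25004), so k ≡ 23559·24374 ≡ 10206 (mod 25004).
x = 1184 + 1367·10206 = 13952786.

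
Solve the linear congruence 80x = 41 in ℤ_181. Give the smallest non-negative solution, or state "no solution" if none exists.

134

First find gcd(80, 181):
181 = 2*80 + 21
80 = 3*21 + 17
21 = 1*17 + 4
17 = 4*4 + 1
4 = 4*1 + 0
gcd = 1, so a unique solution mod 181 exists.
Back-substitute for the Bézout coefficients:
1 = 17 − 4·4
1 = −4·21 + 5·17
1 = 5·80 − 19·21
1 = −19·181 + 43·80
So 80·(43) ≡ 1 (mod 181), giving 80⁻¹ ≡ 43.
x ≡ 80⁻¹·41 ≡ 43·41 ≡ 134 (mod 181).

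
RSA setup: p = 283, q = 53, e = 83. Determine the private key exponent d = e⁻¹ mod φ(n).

7067

φ(n) = (p−1)(q−1) = 282·52 = 14664.
Need d with 83·d ≡ 1 (mod 14664). Apply the extended Euclidean algorithm:
14664 = 176·83 + 56
83 = 1·56 + 27
56 = 2·27 + 2
27 = 13·2 + 1
2 = 2·1 + 0
Back-substitute:
1 = 27 − 13·2
1 = −13·56 + 27·27
1 = 27·83 − 40·56
1 = −40·14664 + 7067·83
So 83·7067 ≡ 1 (mod 14664), hence d = 7067.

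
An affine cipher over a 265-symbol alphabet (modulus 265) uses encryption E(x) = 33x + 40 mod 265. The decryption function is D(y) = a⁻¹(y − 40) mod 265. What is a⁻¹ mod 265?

257

Extended Euclidean algorithm:
265 = 8·33 + 1
33 = 33·1 + 0
Since gcd(33, 265) = 1, back-substitute to write 1 as a combination:
1 = 265 − 8·33
Thus 33·(-8) ≡ 1 (mod 265); reducing, -8 mod 265 = 257.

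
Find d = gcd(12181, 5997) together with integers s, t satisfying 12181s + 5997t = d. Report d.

1

Repeated division:
12181 = 2×5997 + 187
5997 = 32×187 + 13
187 = 14×13 + 5
13 = 2×5 + 3
5 = 1×3 + 2
3 = 1×2 + 1
2 = 2×1 + 0
gcd(12181, 5997) = 1.
Back-substituting:
1 = 3 − 2
1 = −5 + 2·3
1 = 2·13 − 5·5
1 = −5·187 + 72·13
1 = 72·5997 − 2309·187
1 = −2309·12181 + 4690·5997
So 1 = (-2309)·12181 + (4690)·5997.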